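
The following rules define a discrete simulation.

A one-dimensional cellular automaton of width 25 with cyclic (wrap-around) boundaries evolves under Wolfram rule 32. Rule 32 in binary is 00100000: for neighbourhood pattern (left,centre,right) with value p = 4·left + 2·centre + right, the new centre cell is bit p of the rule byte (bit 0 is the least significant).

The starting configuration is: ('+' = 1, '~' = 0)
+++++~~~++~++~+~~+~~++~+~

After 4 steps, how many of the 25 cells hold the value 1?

0

[0] +++++~~~++~++~+~~+~~++~+~
[1] ~~~~~~~~~~+~~+~~~~~~~~+~+
[2] ~~~~~~~~~~~~~~~~~~~~~~~+~
[3] ~~~~~~~~~~~~~~~~~~~~~~~~~
[4] ~~~~~~~~~~~~~~~~~~~~~~~~~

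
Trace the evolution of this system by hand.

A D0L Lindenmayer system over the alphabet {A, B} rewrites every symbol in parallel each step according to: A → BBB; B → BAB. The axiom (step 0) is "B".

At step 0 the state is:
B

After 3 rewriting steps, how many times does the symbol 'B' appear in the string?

[0] B
[1] BAB
[2] BABBBBBAB
[3] BABBBBBABBABBABBABBABBBBBAB

20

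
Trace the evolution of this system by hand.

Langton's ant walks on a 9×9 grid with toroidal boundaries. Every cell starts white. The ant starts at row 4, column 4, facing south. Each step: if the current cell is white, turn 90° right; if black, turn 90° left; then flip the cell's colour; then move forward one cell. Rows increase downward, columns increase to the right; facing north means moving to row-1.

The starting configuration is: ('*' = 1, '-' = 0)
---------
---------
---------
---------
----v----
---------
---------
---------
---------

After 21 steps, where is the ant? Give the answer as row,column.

t=0: ---------
---------
---------
---------
----v----
---------
---------
---------
---------
t=1: ---------
---------
---------
---------
---<*----
---------
---------
---------
---------
t=2: ---------
---------
---------
---^-----
---**----
---------
---------
---------
---------
t=3: ---------
---------
---------
---*>----
---**----
---------
---------
---------
---------
t=4: ---------
---------
---------
---**----
---*v----
---------
---------
---------
---------
t=5: ---------
---------
---------
---**----
---*->---
---------
---------
---------
---------
t=6: ---------
---------
---------
---**----
---*-*---
-----v---
---------
---------
---------
t=7: ---------
---------
---------
---**----
---*-*---
----<*---
---------
---------
---------
t=8: ---------
---------
---------
---**----
---*^*---
----**---
---------
---------
---------
t=9: ---------
---------
---------
---**----
---**>---
----**---
---------
---------
---------
t=10: ---------
---------
---------
---**^---
---**----
----**---
---------
---------
---------
t=11: ---------
---------
---------
---***>--
---**----
----**---
---------
---------
---------
t=12: ---------
---------
---------
---****--
---**-v--
----**---
---------
---------
---------
t=13: ---------
---------
---------
---****--
---**<*--
----**---
---------
---------
---------
t=14: ---------
---------
---------
---**^*--
---****--
----**---
---------
---------
---------
t=15: ---------
---------
---------
---*<-*--
---****--
----**---
---------
---------
---------
t=16: ---------
---------
---------
---*--*--
---*v**--
----**---
---------
---------
---------
t=17: ---------
---------
---------
---*--*--
---*->*--
----**---
---------
---------
---------
t=18: ---------
---------
---------
---*-^*--
---*--*--
----**---
---------
---------
---------
t=19: ---------
---------
---------
---*-*>--
---*--*--
----**---
---------
---------
---------
t=20: ---------
---------
------^--
---*-*---
---*--*--
----**---
---------
---------
---------
t=21: ---------
---------
------*>-
---*-*---
---*--*--
----**---
---------
---------
---------

2,7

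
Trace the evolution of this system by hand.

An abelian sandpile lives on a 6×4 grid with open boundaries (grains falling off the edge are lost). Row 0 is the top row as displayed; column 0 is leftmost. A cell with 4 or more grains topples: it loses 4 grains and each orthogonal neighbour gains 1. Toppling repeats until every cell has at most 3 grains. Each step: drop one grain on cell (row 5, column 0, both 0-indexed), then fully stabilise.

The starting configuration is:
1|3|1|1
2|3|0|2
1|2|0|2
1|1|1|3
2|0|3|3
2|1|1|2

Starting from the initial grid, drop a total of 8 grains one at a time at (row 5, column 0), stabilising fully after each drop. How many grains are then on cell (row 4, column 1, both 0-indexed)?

t=0: 1|3|1|1
2|3|0|2
1|2|0|2
1|1|1|3
2|0|3|3
2|1|1|2
t=1: 1|3|1|1
2|3|0|2
1|2|0|2
1|1|1|3
2|0|3|3
3|1|1|2
t=2: 1|3|1|1
2|3|0|2
1|2|0|2
1|1|1|3
3|0|3|3
0|2|1|2
t=3: 1|3|1|1
2|3|0|2
1|2|0|2
1|1|1|3
3|0|3|3
1|2|1|2
t=4: 1|3|1|1
2|3|0|2
1|2|0|2
1|1|1|3
3|0|3|3
2|2|1|2
t=5: 1|3|1|1
2|3|0|2
1|2|0|2
1|1|1|3
3|0|3|3
3|2|1|2
t=6: 1|3|1|1
2|3|0|2
1|2|0|2
2|1|1|3
0|1|3|3
1|3|1|2
t=7: 1|3|1|1
2|3|0|2
1|2|0|2
2|1|1|3
0|1|3|3
2|3|1|2
t=8: 1|3|1|1
2|3|0|2
1|2|0|2
2|1|1|3
0|1|3|3
3|3|1|2

1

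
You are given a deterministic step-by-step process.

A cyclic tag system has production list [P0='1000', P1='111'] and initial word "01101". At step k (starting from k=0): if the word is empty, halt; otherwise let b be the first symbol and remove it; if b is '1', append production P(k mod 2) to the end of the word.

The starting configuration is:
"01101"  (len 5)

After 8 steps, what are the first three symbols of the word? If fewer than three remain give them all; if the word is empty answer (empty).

100

gen 0: "01101"  (len 5)
gen 1: "1101"  (len 4)
gen 2: "101111"  (len 6)
gen 3: "011111000"  (len 9)
gen 4: "11111000"  (len 8)
gen 5: "11110001000"  (len 11)
gen 6: "1110001000111"  (len 13)
gen 7: "1100010001111000"  (len 16)
gen 8: "100010001111000111"  (len 18)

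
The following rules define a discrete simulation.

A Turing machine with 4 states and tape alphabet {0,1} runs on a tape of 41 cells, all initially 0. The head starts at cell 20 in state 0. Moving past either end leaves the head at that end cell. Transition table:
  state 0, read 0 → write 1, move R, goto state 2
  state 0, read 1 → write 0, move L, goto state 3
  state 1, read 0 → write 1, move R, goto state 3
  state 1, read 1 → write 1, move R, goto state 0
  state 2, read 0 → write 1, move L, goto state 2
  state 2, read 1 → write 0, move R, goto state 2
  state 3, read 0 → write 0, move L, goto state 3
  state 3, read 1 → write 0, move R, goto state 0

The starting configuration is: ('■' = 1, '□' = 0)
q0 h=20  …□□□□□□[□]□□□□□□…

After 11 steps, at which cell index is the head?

[0] q0 h=20  …□□□□□□[□]□□□□□□…
[1] q2 h=21  …□□□□□■[□]□□□□□□…
[2] q2 h=20  …□□□□□□[■]■□□□□□…
[3] q2 h=21  …□□□□□□[■]□□□□□□…
[4] q2 h=22  …□□□□□□[□]□□□□□□…
[5] q2 h=21  …□□□□□□[□]■□□□□□…
[6] q2 h=20  …□□□□□□[□]■■□□□□…
[7] q2 h=19  …□□□□□□[□]■■■□□□…
[8] q2 h=18  …□□□□□□[□]■■■■□□…
[9] q2 h=17  …□□□□□□[□]■■■■■□…
[10] q2 h=16  …□□□□□□[□]■■■■■■…
[11] q2 h=15  …□□□□□□[□]■■■■■■…

15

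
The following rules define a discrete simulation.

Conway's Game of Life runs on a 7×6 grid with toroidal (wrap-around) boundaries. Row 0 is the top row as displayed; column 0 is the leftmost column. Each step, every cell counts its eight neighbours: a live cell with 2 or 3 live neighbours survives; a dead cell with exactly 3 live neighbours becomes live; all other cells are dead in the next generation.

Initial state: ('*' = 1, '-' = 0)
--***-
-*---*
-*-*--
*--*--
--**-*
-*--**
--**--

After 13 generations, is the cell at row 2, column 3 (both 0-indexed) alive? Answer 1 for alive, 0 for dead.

step 0: --***-
-*---*
-*-*--
*--*--
--**-*
-*--**
--**--
step 1: -*--*-
**----
-*--*-
**-*--
-***-*
**---*
-*---*
step 2: -**--*
***--*
-----*
---*-*
---*-*
-----*
-**-**
step 3: ------
--*-**
-**--*
*----*
*----*
--**-*
-*****
step 4: **----
******
-***--
----*-
-*----
------
**---*
step 5: ---*--
----**
------
-*-*--
------
-*----
-*---*
step 6: *----*
----*-
----*-
------
--*---
*-----
*-*---
step 7: **---*
----*-
------
------
------
------
*-----
step 8: **---*
*----*
------
------
------
------
**---*
step 9: ----*-
-*---*
------
------
------
*-----
-*---*
step 10: ----**
------
------
------
------
*-----
*----*
step 11: *---**
------
------
------
------
*----*
*---*-
step 12: *---*-
-----*
------
------
------
*----*
-*--*-
step 13: *---*-
-----*
------
------
------
*----*
-*--*-

0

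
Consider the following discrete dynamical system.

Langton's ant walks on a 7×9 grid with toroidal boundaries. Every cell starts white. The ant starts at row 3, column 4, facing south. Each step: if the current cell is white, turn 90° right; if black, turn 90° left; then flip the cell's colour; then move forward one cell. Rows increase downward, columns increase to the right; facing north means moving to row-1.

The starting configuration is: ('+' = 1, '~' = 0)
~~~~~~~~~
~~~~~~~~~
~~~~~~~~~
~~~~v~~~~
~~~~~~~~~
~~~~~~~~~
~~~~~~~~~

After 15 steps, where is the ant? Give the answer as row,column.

[0] ~~~~~~~~~
~~~~~~~~~
~~~~~~~~~
~~~~v~~~~
~~~~~~~~~
~~~~~~~~~
~~~~~~~~~
[1] ~~~~~~~~~
~~~~~~~~~
~~~~~~~~~
~~~<+~~~~
~~~~~~~~~
~~~~~~~~~
~~~~~~~~~
[2] ~~~~~~~~~
~~~~~~~~~
~~~^~~~~~
~~~++~~~~
~~~~~~~~~
~~~~~~~~~
~~~~~~~~~
[3] ~~~~~~~~~
~~~~~~~~~
~~~+>~~~~
~~~++~~~~
~~~~~~~~~
~~~~~~~~~
~~~~~~~~~
[4] ~~~~~~~~~
~~~~~~~~~
~~~++~~~~
~~~+v~~~~
~~~~~~~~~
~~~~~~~~~
~~~~~~~~~
[5] ~~~~~~~~~
~~~~~~~~~
~~~++~~~~
~~~+~>~~~
~~~~~~~~~
~~~~~~~~~
~~~~~~~~~
[6] ~~~~~~~~~
~~~~~~~~~
~~~++~~~~
~~~+~+~~~
~~~~~v~~~
~~~~~~~~~
~~~~~~~~~
[7] ~~~~~~~~~
~~~~~~~~~
~~~++~~~~
~~~+~+~~~
~~~~<+~~~
~~~~~~~~~
~~~~~~~~~
[8] ~~~~~~~~~
~~~~~~~~~
~~~++~~~~
~~~+^+~~~
~~~~++~~~
~~~~~~~~~
~~~~~~~~~
[9] ~~~~~~~~~
~~~~~~~~~
~~~++~~~~
~~~++>~~~
~~~~++~~~
~~~~~~~~~
~~~~~~~~~
[10] ~~~~~~~~~
~~~~~~~~~
~~~++^~~~
~~~++~~~~
~~~~++~~~
~~~~~~~~~
~~~~~~~~~
[11] ~~~~~~~~~
~~~~~~~~~
~~~+++>~~
~~~++~~~~
~~~~++~~~
~~~~~~~~~
~~~~~~~~~
[12] ~~~~~~~~~
~~~~~~~~~
~~~++++~~
~~~++~v~~
~~~~++~~~
~~~~~~~~~
~~~~~~~~~
[13] ~~~~~~~~~
~~~~~~~~~
~~~++++~~
~~~++<+~~
~~~~++~~~
~~~~~~~~~
~~~~~~~~~
[14] ~~~~~~~~~
~~~~~~~~~
~~~++^+~~
~~~++++~~
~~~~++~~~
~~~~~~~~~
~~~~~~~~~
[15] ~~~~~~~~~
~~~~~~~~~
~~~+<~+~~
~~~++++~~
~~~~++~~~
~~~~~~~~~
~~~~~~~~~

2,4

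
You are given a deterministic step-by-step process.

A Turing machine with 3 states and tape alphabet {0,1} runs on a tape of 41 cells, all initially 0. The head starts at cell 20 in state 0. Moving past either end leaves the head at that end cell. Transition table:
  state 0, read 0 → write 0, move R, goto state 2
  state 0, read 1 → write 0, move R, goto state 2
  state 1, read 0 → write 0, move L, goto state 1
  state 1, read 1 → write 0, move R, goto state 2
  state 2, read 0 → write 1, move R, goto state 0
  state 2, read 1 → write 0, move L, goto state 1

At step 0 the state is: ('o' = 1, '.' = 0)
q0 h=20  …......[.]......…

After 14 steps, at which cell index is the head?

k=0  q0 h=20  …......[.]......…
k=1  q2 h=21  …......[.]......…
k=2  q0 h=22  ….....o[.]......…
k=3  q2 h=23  …....o.[.]......…
k=4  q0 h=24  …...o.o[.]......…
k=5  q2 h=25  …..o.o.[.]......…
k=6  q0 h=26  ….o.o.o[.]......…
k=7  q2 h=27  …o.o.o.[.]......…
k=8  q0 h=28  ….o.o.o[.]......…
k=9  q2 h=29  …o.o.o.[.]......…
k=10  q0 h=30  ….o.o.o[.]......…
k=11  q2 h=31  …o.o.o.[.]......…
k=12  q0 h=32  ….o.o.o[.]......…
k=13  q2 h=33  …o.o.o.[.]......…
k=14  q0 h=34  ….o.o.o[.]......|

34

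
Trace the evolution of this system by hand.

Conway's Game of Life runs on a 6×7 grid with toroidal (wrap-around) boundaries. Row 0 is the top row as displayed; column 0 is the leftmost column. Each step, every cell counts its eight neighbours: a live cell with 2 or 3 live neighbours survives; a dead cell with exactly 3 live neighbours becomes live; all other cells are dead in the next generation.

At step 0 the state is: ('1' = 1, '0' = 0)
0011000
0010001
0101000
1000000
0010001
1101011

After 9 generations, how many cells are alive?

gen 0: 0011000
0010001
0101000
1000000
0010001
1101011
gen 1: 0001110
0100000
1110000
1110000
0010010
1101111
gen 2: 0101000
1101100
0000000
1001001
0000010
1100000
gen 3: 0001100
1101100
0111101
0000001
0100000
1110000
gen 4: 0000100
1100000
0100101
0101010
0110000
1111000
gen 5: 0001000
1100010
0100111
0101110
0000100
1001000
gen 6: 1110101
1110010
0101000
1011001
0010010
0001100
gen 7: 0000101
0000110
0001100
1001101
0110011
1000101
gen 8: 1001101
0000000
0000001
1100001
0110000
0101100
gen 9: 1011110
1000011
0000001
0110001
0001000
0100110

16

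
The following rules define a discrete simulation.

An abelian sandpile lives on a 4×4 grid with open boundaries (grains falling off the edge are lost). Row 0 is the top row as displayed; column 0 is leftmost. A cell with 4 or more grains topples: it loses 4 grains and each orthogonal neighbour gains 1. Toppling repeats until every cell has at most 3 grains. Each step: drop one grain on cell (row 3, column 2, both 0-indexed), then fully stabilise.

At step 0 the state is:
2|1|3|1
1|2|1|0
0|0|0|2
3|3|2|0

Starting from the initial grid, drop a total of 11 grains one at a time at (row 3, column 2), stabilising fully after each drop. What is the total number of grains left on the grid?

0) 2|1|3|1
1|2|1|0
0|0|0|2
3|3|2|0
1) 2|1|3|1
1|2|1|0
0|0|0|2
3|3|3|0
2) 2|1|3|1
1|2|1|0
1|1|1|2
0|1|1|1
3) 2|1|3|1
1|2|1|0
1|1|1|2
0|1|2|1
4) 2|1|3|1
1|2|1|0
1|1|1|2
0|1|3|1
5) 2|1|3|1
1|2|1|0
1|1|2|2
0|2|0|2
6) 2|1|3|1
1|2|1|0
1|1|2|2
0|2|1|2
7) 2|1|3|1
1|2|1|0
1|1|2|2
0|2|2|2
8) 2|1|3|1
1|2|1|0
1|1|2|2
0|2|3|2
9) 2|1|3|1
1|2|1|0
1|1|3|2
0|3|0|3
10) 2|1|3|1
1|2|1|0
1|1|3|2
0|3|1|3
11) 2|1|3|1
1|2|1|0
1|1|3|2
0|3|2|3

26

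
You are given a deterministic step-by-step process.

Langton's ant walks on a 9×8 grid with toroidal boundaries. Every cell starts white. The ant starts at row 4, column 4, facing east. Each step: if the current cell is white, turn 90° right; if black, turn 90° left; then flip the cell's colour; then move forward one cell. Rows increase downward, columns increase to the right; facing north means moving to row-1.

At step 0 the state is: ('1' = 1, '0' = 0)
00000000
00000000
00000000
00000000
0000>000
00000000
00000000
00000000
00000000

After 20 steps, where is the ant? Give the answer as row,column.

2,2

t=0: 00000000
00000000
00000000
00000000
0000>000
00000000
00000000
00000000
00000000
t=1: 00000000
00000000
00000000
00000000
00001000
0000v000
00000000
00000000
00000000
t=2: 00000000
00000000
00000000
00000000
00001000
000<1000
00000000
00000000
00000000
t=3: 00000000
00000000
00000000
00000000
000^1000
00011000
00000000
00000000
00000000
t=4: 00000000
00000000
00000000
00000000
0001>000
00011000
00000000
00000000
00000000
t=5: 00000000
00000000
00000000
0000^000
00010000
00011000
00000000
00000000
00000000
t=6: 00000000
00000000
00000000
00001>00
00010000
00011000
00000000
00000000
00000000
t=7: 00000000
00000000
00000000
00001100
00010v00
00011000
00000000
00000000
00000000
t=8: 00000000
00000000
00000000
00001100
0001<100
00011000
00000000
00000000
00000000
t=9: 00000000
00000000
00000000
0000^100
00011100
00011000
00000000
00000000
00000000
t=10: 00000000
00000000
00000000
000<0100
00011100
00011000
00000000
00000000
00000000
t=11: 00000000
00000000
000^0000
00010100
00011100
00011000
00000000
00000000
00000000
t=12: 00000000
00000000
0001>000
00010100
00011100
00011000
00000000
00000000
00000000
t=13: 00000000
00000000
00011000
0001v100
00011100
00011000
00000000
00000000
00000000
t=14: 00000000
00000000
00011000
000<1100
00011100
00011000
00000000
00000000
00000000
t=15: 00000000
00000000
00011000
00001100
000v1100
00011000
00000000
00000000
00000000
t=16: 00000000
00000000
00011000
00001100
0000>100
00011000
00000000
00000000
00000000
t=17: 00000000
00000000
00011000
0000^100
00000100
00011000
00000000
00000000
00000000
t=18: 00000000
00000000
00011000
000<0100
00000100
00011000
00000000
00000000
00000000
t=19: 00000000
00000000
000^1000
00010100
00000100
00011000
00000000
00000000
00000000
t=20: 00000000
00000000
00<01000
00010100
00000100
00011000
00000000
00000000
00000000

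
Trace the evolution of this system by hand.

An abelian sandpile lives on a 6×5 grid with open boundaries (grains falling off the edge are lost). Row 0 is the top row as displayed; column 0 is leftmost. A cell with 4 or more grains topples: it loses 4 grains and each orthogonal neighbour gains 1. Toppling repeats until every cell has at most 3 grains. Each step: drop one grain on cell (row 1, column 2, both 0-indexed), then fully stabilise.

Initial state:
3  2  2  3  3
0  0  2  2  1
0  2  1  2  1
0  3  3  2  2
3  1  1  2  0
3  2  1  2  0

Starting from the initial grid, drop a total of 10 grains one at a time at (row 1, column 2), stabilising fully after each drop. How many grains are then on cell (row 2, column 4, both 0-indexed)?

k=0  3  2  2  3  3
0  0  2  2  1
0  2  1  2  1
0  3  3  2  2
3  1  1  2  0
3  2  1  2  0
k=1  3  2  2  3  3
0  0  3  2  1
0  2  1  2  1
0  3  3  2  2
3  1  1  2  0
3  2  1  2  0
k=2  3  2  3  3  3
0  1  0  3  1
0  2  2  2  1
0  3  3  2  2
3  1  1  2  0
3  2  1  2  0
k=3  3  2  3  3  3
0  1  1  3  1
0  2  2  2  1
0  3  3  2  2
3  1  1  2  0
3  2  1  2  0
k=4  3  2  3  3  3
0  1  2  3  1
0  2  2  2  1
0  3  3  2  2
3  1  1  2  0
3  2  1  2  0
k=5  3  2  3  3  3
0  1  3  3  1
0  2  2  2  1
0  3  3  2  2
3  1  1  2  0
3  2  1  2  0
k=6  3  3  1  2  0
0  2  2  1  3
0  2  3  3  1
0  3  3  2  2
3  1  1  2  0
3  2  1  2  0
k=7  3  3  1  2  0
0  2  3  1  3
0  2  3  3  1
0  3  3  2  2
3  1  1  2  0
3  2  1  2  0
k=8  0  1  3  2  0
2  1  2  3  3
1  1  3  1  2
1  1  2  0  3
3  2  2  3  0
3  2  1  2  0
k=9  0  1  3  2  0
2  1  3  3  3
1  1  3  1  2
1  1  2  0  3
3  2  2  3  0
3  2  1  2  0
k=10  0  2  1  0  2
2  2  3  2  0
1  2  0  3  3
1  1  3  0  3
3  2  2  3  0
3  2  1  2  0

3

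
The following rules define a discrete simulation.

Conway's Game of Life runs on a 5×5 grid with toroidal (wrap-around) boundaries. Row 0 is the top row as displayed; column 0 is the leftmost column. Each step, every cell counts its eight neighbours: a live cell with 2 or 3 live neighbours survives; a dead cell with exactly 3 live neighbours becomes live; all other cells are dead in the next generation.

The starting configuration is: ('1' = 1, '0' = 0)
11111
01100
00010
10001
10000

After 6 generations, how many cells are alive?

2

t=0: 11111
01100
00010
10001
10000
t=1: 00011
00000
11111
10001
00100
t=2: 00010
01000
01110
00000
10000
t=3: 00000
01010
01100
01100
00000
t=4: 00000
01000
10010
01100
00000
t=5: 00000
00000
10000
01100
00000
t=6: 00000
00000
01000
01000
00000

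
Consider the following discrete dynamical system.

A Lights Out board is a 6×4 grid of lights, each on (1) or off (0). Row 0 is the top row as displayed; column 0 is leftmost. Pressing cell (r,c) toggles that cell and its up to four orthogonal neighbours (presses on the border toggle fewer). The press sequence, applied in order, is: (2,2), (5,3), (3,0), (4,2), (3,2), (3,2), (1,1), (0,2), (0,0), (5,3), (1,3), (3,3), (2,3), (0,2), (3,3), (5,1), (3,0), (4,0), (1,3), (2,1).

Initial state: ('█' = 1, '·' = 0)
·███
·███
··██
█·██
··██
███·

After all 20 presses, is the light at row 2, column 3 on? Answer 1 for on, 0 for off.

1

[0] ·███
·███
··██
█·██
··██
███·
[1] ·███
·█·█
·█··
█··█
··██
███·
[2] ·███
·█·█
·█··
█··█
··█·
██·█
[3] ·███
·█·█
██··
·█·█
█·█·
██·█
[4] ·███
·█·█
██··
·███
██·█
████
[5] ·███
·█·█
███·
····
████
████
[6] ·███
·█·█
██··
·███
██·█
████
[7] ··██
█·██
█···
·███
██·█
████
[8] ·█··
█··█
█···
·███
██·█
████
[9] █···
···█
█···
·███
██·█
████
[10] █···
···█
█···
·███
██··
██··
[11] █··█
··█·
█··█
·███
██··
██··
[12] █··█
··█·
█···
·█··
██·█
██··
[13] █··█
··██
█·██
·█·█
██·█
██··
[14] ███·
···█
█·██
·█·█
██·█
██··
[15] ███·
···█
█·█·
·██·
██··
██··
[16] ███·
···█
█·█·
·██·
█···
··█·
[17] ███·
···█
··█·
█·█·
····
··█·
[18] ███·
···█
··█·
··█·
██··
█·█·
[19] ████
··█·
··██
··█·
██··
█·█·
[20] ████
·██·
██·█
·██·
██··
█·█·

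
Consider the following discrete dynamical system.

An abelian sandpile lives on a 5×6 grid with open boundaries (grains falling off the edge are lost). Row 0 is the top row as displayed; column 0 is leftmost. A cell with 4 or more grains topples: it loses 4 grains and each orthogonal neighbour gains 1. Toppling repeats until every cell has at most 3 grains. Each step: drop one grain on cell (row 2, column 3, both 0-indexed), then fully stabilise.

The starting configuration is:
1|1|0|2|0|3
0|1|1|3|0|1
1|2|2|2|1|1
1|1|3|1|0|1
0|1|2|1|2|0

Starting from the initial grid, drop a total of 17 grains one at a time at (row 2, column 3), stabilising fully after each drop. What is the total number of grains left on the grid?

step 0: 1|1|0|2|0|3
0|1|1|3|0|1
1|2|2|2|1|1
1|1|3|1|0|1
0|1|2|1|2|0
step 1: 1|1|0|2|0|3
0|1|1|3|0|1
1|2|2|3|1|1
1|1|3|1|0|1
0|1|2|1|2|0
step 2: 1|1|0|3|0|3
0|1|2|0|1|1
1|2|3|1|2|1
1|1|3|2|0|1
0|1|2|1|2|0
step 3: 1|1|0|3|0|3
0|1|2|0|1|1
1|2|3|2|2|1
1|1|3|2|0|1
0|1|2|1|2|0
step 4: 1|1|0|3|0|3
0|1|2|0|1|1
1|2|3|3|2|1
1|1|3|2|0|1
0|1|2|1|2|0
step 5: 1|1|0|3|0|3
0|1|3|1|1|1
1|3|1|2|3|1
1|2|1|0|1|1
0|1|3|2|2|0
step 6: 1|1|0|3|0|3
0|1|3|1|1|1
1|3|1|3|3|1
1|2|1|0|1|1
0|1|3|2|2|0
step 7: 1|1|0|3|0|3
0|1|3|2|2|1
1|3|2|1|0|2
1|2|1|1|2|1
0|1|3|2|2|0
step 8: 1|1|0|3|0|3
0|1|3|2|2|1
1|3|2|2|0|2
1|2|1|1|2|1
0|1|3|2|2|0
step 9: 1|1|0|3|0|3
0|1|3|2|2|1
1|3|2|3|0|2
1|2|1|1|2|1
0|1|3|2|2|0
step 10: 1|1|0|3|0|3
0|1|3|3|2|1
1|3|3|0|1|2
1|2|1|2|2|1
0|1|3|2|2|0
step 11: 1|1|0|3|0|3
0|1|3|3|2|1
1|3|3|1|1|2
1|2|1|2|2|1
0|1|3|2|2|0
step 12: 1|1|0|3|0|3
0|1|3|3|2|1
1|3|3|2|1|2
1|2|1|2|2|1
0|1|3|2|2|0
step 13: 1|1|0|3|0|3
0|1|3|3|2|1
1|3|3|3|1|2
1|2|1|2|2|1
0|1|3|2|2|0
step 14: 1|1|2|0|1|3
0|3|1|2|3|1
2|0|2|2|2|2
1|3|2|3|2|1
0|1|3|2|2|0
step 15: 1|1|2|0|1|3
0|3|1|2|3|1
2|0|2|3|2|2
1|3|2|3|2|1
0|1|3|2|2|0
step 16: 1|1|2|0|1|3
0|3|1|3|3|1
2|0|3|1|3|2
1|3|3|0|3|1
0|1|3|3|2|0
step 17: 1|1|2|0|1|3
0|3|1|3|3|1
2|0|3|2|3|2
1|3|3|0|3|1
0|1|3|3|2|0

51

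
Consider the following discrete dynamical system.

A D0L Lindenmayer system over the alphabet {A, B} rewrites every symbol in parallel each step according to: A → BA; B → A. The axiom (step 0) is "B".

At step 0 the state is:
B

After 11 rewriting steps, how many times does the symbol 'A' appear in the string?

89

step 0: B
step 1: A
step 2: BA
step 3: ABA
step 4: BAABA
step 5: ABABAABA
step 6: BAABAABABAABA
step 7: ABABAABABAABAABABAABA
step 8: BAABAABABAABAABABAABABAABAABABAABA
step 9: ABABAABABAABAABABAABABAABAABABAABAABABAABABAABAABABAABA
step 10: BAABAABABAABAABABAABABAABAABABAABAABABAABABAABAABABAABABAABAABABAABAABABAABABAABAABABAABA
step 11: ABABAABABAABAABABAABABAABAABABAABAABABAABABAABAABABAABABAA…ABAABABAABABAABAABABAABABAABAABABAABAABABAABABAABAABABAABA  (len 144)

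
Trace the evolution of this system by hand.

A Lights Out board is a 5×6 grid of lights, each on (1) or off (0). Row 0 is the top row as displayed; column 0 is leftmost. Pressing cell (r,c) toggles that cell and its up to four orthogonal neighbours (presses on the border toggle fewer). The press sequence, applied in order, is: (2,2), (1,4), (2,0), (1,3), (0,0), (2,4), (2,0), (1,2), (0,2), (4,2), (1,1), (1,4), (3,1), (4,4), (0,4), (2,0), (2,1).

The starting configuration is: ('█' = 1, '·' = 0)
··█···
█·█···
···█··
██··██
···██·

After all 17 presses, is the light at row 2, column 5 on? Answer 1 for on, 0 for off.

t=0: ··█···
█·█···
···█··
██··██
···██·
t=1: ··█···
█·····
·██···
███·██
···██·
t=2: ··█·█·
█··███
·██·█·
███·██
···██·
t=3: ··█·█·
···███
█·█·█·
·██·██
···██·
t=4: ··███·
··█··█
█·███·
·██·██
···██·
t=5: █████·
█·█··█
█·███·
·██·██
···██·
t=6: █████·
█·█·██
█·█··█
·██··█
···██·
t=7: █████·
··█·██
·██··█
███··█
···██·
t=8: ██·██·
·█·███
·█···█
███··█
···██·
t=9: █·█·█·
·█████
·█···█
███··█
···██·
t=10: █·█·█·
·█████
·█···█
██···█
·██·█·
t=11: ███·█·
█··███
·····█
██···█
·██·█·
t=12: ███···
█·····
····██
██···█
·██·█·
t=13: ███···
█·····
·█··██
··█··█
··█·█·
t=14: ███···
█·····
·█··██
··█·██
··██·█
t=15: ██████
█···█·
·█··██
··█·██
··██·█
t=16: ██████
····█·
█···██
█·█·██
··██·█
t=17: ██████
·█··█·
·██·██
███·██
··██·█

1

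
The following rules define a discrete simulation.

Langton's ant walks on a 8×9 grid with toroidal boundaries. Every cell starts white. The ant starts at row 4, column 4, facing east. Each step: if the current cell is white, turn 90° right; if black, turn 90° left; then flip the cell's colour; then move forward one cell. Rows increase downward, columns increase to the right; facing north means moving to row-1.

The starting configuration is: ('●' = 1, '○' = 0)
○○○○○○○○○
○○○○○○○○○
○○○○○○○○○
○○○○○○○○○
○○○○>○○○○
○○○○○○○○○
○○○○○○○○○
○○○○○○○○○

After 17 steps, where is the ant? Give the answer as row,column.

3,4

0) ○○○○○○○○○
○○○○○○○○○
○○○○○○○○○
○○○○○○○○○
○○○○>○○○○
○○○○○○○○○
○○○○○○○○○
○○○○○○○○○
1) ○○○○○○○○○
○○○○○○○○○
○○○○○○○○○
○○○○○○○○○
○○○○●○○○○
○○○○v○○○○
○○○○○○○○○
○○○○○○○○○
2) ○○○○○○○○○
○○○○○○○○○
○○○○○○○○○
○○○○○○○○○
○○○○●○○○○
○○○<●○○○○
○○○○○○○○○
○○○○○○○○○
3) ○○○○○○○○○
○○○○○○○○○
○○○○○○○○○
○○○○○○○○○
○○○^●○○○○
○○○●●○○○○
○○○○○○○○○
○○○○○○○○○
4) ○○○○○○○○○
○○○○○○○○○
○○○○○○○○○
○○○○○○○○○
○○○●>○○○○
○○○●●○○○○
○○○○○○○○○
○○○○○○○○○
5) ○○○○○○○○○
○○○○○○○○○
○○○○○○○○○
○○○○^○○○○
○○○●○○○○○
○○○●●○○○○
○○○○○○○○○
○○○○○○○○○
6) ○○○○○○○○○
○○○○○○○○○
○○○○○○○○○
○○○○●>○○○
○○○●○○○○○
○○○●●○○○○
○○○○○○○○○
○○○○○○○○○
7) ○○○○○○○○○
○○○○○○○○○
○○○○○○○○○
○○○○●●○○○
○○○●○v○○○
○○○●●○○○○
○○○○○○○○○
○○○○○○○○○
8) ○○○○○○○○○
○○○○○○○○○
○○○○○○○○○
○○○○●●○○○
○○○●<●○○○
○○○●●○○○○
○○○○○○○○○
○○○○○○○○○
9) ○○○○○○○○○
○○○○○○○○○
○○○○○○○○○
○○○○^●○○○
○○○●●●○○○
○○○●●○○○○
○○○○○○○○○
○○○○○○○○○
10) ○○○○○○○○○
○○○○○○○○○
○○○○○○○○○
○○○<○●○○○
○○○●●●○○○
○○○●●○○○○
○○○○○○○○○
○○○○○○○○○
11) ○○○○○○○○○
○○○○○○○○○
○○○^○○○○○
○○○●○●○○○
○○○●●●○○○
○○○●●○○○○
○○○○○○○○○
○○○○○○○○○
12) ○○○○○○○○○
○○○○○○○○○
○○○●>○○○○
○○○●○●○○○
○○○●●●○○○
○○○●●○○○○
○○○○○○○○○
○○○○○○○○○
13) ○○○○○○○○○
○○○○○○○○○
○○○●●○○○○
○○○●v●○○○
○○○●●●○○○
○○○●●○○○○
○○○○○○○○○
○○○○○○○○○
14) ○○○○○○○○○
○○○○○○○○○
○○○●●○○○○
○○○<●●○○○
○○○●●●○○○
○○○●●○○○○
○○○○○○○○○
○○○○○○○○○
15) ○○○○○○○○○
○○○○○○○○○
○○○●●○○○○
○○○○●●○○○
○○○v●●○○○
○○○●●○○○○
○○○○○○○○○
○○○○○○○○○
16) ○○○○○○○○○
○○○○○○○○○
○○○●●○○○○
○○○○●●○○○
○○○○>●○○○
○○○●●○○○○
○○○○○○○○○
○○○○○○○○○
17) ○○○○○○○○○
○○○○○○○○○
○○○●●○○○○
○○○○^●○○○
○○○○○●○○○
○○○●●○○○○
○○○○○○○○○
○○○○○○○○○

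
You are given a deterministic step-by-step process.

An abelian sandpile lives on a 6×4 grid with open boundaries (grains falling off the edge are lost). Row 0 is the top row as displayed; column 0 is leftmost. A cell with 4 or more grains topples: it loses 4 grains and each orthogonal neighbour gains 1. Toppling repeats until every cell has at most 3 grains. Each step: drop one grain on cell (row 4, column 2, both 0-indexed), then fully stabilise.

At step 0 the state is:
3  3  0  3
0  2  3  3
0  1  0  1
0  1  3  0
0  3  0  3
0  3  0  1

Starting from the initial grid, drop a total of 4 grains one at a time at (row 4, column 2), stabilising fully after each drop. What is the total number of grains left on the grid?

35

t=0: 3  3  0  3
0  2  3  3
0  1  0  1
0  1  3  0
0  3  0  3
0  3  0  1
t=1: 3  3  0  3
0  2  3  3
0  1  0  1
0  1  3  0
0  3  1  3
0  3  0  1
t=2: 3  3  0  3
0  2  3  3
0  1  0  1
0  1  3  0
0  3  2  3
0  3  0  1
t=3: 3  3  0  3
0  2  3  3
0  1  0  1
0  1  3  0
0  3  3  3
0  3  0  1
t=4: 3  3  0  3
0  2  3  3
0  1  1  1
0  3  0  2
1  1  3  0
1  0  2  2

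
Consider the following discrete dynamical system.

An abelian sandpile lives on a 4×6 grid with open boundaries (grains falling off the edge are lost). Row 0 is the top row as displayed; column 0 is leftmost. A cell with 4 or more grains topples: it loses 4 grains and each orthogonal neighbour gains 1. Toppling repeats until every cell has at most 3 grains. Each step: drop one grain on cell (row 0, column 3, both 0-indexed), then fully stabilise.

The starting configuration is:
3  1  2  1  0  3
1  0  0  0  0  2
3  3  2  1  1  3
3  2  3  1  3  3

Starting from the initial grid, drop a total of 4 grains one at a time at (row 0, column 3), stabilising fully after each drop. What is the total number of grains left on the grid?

44

gen 0: 3  1  2  1  0  3
1  0  0  0  0  2
3  3  2  1  1  3
3  2  3  1  3  3
gen 1: 3  1  2  2  0  3
1  0  0  0  0  2
3  3  2  1  1  3
3  2  3  1  3  3
gen 2: 3  1  2  3  0  3
1  0  0  0  0  2
3  3  2  1  1  3
3  2  3  1  3  3
gen 3: 3  1  3  0  1  3
1  0  0  1  0  2
3  3  2  1  1  3
3  2  3  1  3  3
gen 4: 3  1  3  1  1  3
1  0  0  1  0  2
3  3  2  1  1  3
3  2  3  1  3  3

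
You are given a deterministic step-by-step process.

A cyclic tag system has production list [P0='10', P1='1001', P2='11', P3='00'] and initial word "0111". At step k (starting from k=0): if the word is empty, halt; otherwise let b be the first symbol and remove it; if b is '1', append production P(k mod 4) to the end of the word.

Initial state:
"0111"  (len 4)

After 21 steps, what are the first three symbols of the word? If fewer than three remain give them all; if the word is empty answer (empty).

110

t=0: "0111"  (len 4)
t=1: "111"  (len 3)
t=2: "111001"  (len 6)
t=3: "1100111"  (len 7)
t=4: "10011100"  (len 8)
t=5: "001110010"  (len 9)
t=6: "01110010"  (len 8)
t=7: "1110010"  (len 7)
t=8: "11001000"  (len 8)
t=9: "100100010"  (len 9)
t=10: "001000101001"  (len 12)
t=11: "01000101001"  (len 11)
t=12: "1000101001"  (len 10)
t=13: "00010100110"  (len 11)
t=14: "0010100110"  (len 10)
t=15: "010100110"  (len 9)
t=16: "10100110"  (len 8)
t=17: "010011010"  (len 9)
t=18: "10011010"  (len 8)
t=19: "001101011"  (len 9)
t=20: "01101011"  (len 8)
t=21: "1101011"  (len 7)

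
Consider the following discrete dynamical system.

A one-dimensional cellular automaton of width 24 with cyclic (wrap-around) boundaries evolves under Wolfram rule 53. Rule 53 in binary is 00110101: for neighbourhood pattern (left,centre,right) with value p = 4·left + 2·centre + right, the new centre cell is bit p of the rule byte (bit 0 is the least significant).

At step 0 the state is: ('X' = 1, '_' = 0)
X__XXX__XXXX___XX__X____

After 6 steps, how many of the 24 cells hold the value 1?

[0] X__XXX__XXXX___XX__X____
[1] XX____X_____XX___X_XXXX_
[2] __XXX_XXXXX___XX_XX____X
[3] X____X_____XX___X__XXX_X
[4] _XXX_XXXXX___XX_XX____X_
[5] ____X_____XX___X__XXX_XX
[6] XXX_XXXXX___XX_XX____X__

13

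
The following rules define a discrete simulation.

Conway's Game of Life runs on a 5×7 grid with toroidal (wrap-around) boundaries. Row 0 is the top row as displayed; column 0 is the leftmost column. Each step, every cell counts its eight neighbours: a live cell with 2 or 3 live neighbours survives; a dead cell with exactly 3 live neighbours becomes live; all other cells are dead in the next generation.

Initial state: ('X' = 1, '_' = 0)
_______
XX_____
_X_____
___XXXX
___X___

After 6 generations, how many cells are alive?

11

k=0  _______
XX_____
_X_____
___XXXX
___X___
k=1  _______
XX_____
_XX_XXX
__XXXX_
___X_X_
k=2  _______
XXX__XX
______X
_X_____
__XX_X_
k=3  X__XXX_
XX___XX
__X__XX
__X____
__X____
k=4  X_XXXX_
_XXX___
__X__X_
_XXX___
_XX_X__
k=5  X____X_
_____XX
____X__
____X__
X____X_
k=6  X___XX_
____XXX
____X__
____XX_
____XX_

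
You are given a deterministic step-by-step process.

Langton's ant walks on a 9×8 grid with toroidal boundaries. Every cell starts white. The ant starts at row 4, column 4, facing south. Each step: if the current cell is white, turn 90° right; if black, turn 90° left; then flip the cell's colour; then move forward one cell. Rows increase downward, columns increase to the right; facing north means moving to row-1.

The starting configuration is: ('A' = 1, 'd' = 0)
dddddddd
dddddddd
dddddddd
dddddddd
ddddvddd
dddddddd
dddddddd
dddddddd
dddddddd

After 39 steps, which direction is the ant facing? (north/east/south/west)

west

gen 0: dddddddd
dddddddd
dddddddd
dddddddd
ddddvddd
dddddddd
dddddddd
dddddddd
dddddddd
gen 1: dddddddd
dddddddd
dddddddd
dddddddd
ddd<Addd
dddddddd
dddddddd
dddddddd
dddddddd
gen 2: dddddddd
dddddddd
dddddddd
ddd^dddd
dddAAddd
dddddddd
dddddddd
dddddddd
dddddddd
gen 3: dddddddd
dddddddd
dddddddd
dddA>ddd
dddAAddd
dddddddd
dddddddd
dddddddd
dddddddd
gen 4: dddddddd
dddddddd
dddddddd
dddAAddd
dddAvddd
dddddddd
dddddddd
dddddddd
dddddddd
gen 5: dddddddd
dddddddd
dddddddd
dddAAddd
dddAd>dd
dddddddd
dddddddd
dddddddd
dddddddd
gen 6: dddddddd
dddddddd
dddddddd
dddAAddd
dddAdAdd
dddddvdd
dddddddd
dddddddd
dddddddd
gen 7: dddddddd
dddddddd
dddddddd
dddAAddd
dddAdAdd
dddd<Add
dddddddd
dddddddd
dddddddd
gen 8: dddddddd
dddddddd
dddddddd
dddAAddd
dddA^Add
ddddAAdd
dddddddd
dddddddd
dddddddd
gen 9: dddddddd
dddddddd
dddddddd
dddAAddd
dddAA>dd
ddddAAdd
dddddddd
dddddddd
dddddddd
gen 10: dddddddd
dddddddd
dddddddd
dddAA^dd
dddAAddd
ddddAAdd
dddddddd
dddddddd
dddddddd
gen 11: dddddddd
dddddddd
dddddddd
dddAAA>d
dddAAddd
ddddAAdd
dddddddd
dddddddd
dddddddd
gen 12: dddddddd
dddddddd
dddddddd
dddAAAAd
dddAAdvd
ddddAAdd
dddddddd
dddddddd
dddddddd
gen 13: dddddddd
dddddddd
dddddddd
dddAAAAd
dddAA<Ad
ddddAAdd
dddddddd
dddddddd
dddddddd
gen 14: dddddddd
dddddddd
dddddddd
dddAA^Ad
dddAAAAd
ddddAAdd
dddddddd
dddddddd
dddddddd
gen 15: dddddddd
dddddddd
dddddddd
dddA<dAd
dddAAAAd
ddddAAdd
dddddddd
dddddddd
dddddddd
gen 16: dddddddd
dddddddd
dddddddd
dddAddAd
dddAvAAd
ddddAAdd
dddddddd
dddddddd
dddddddd
gen 17: dddddddd
dddddddd
dddddddd
dddAddAd
dddAd>Ad
ddddAAdd
dddddddd
dddddddd
dddddddd
gen 18: dddddddd
dddddddd
dddddddd
dddAd^Ad
dddAddAd
ddddAAdd
dddddddd
dddddddd
dddddddd
gen 19: dddddddd
dddddddd
dddddddd
dddAdA>d
dddAddAd
ddddAAdd
dddddddd
dddddddd
dddddddd
gen 20: dddddddd
dddddddd
dddddd^d
dddAdAdd
dddAddAd
ddddAAdd
dddddddd
dddddddd
dddddddd
gen 21: dddddddd
dddddddd
ddddddA>
dddAdAdd
dddAddAd
ddddAAdd
dddddddd
dddddddd
dddddddd
gen 22: dddddddd
dddddddd
ddddddAA
dddAdAdv
dddAddAd
ddddAAdd
dddddddd
dddddddd
dddddddd
gen 23: dddddddd
dddddddd
ddddddAA
dddAdA<A
dddAddAd
ddddAAdd
dddddddd
dddddddd
dddddddd
gen 24: dddddddd
dddddddd
dddddd^A
dddAdAAA
dddAddAd
ddddAAdd
dddddddd
dddddddd
dddddddd
gen 25: dddddddd
dddddddd
ddddd<dA
dddAdAAA
dddAddAd
ddddAAdd
dddddddd
dddddddd
dddddddd
gen 26: dddddddd
ddddd^dd
dddddAdA
dddAdAAA
dddAddAd
ddddAAdd
dddddddd
dddddddd
dddddddd
gen 27: dddddddd
dddddA>d
dddddAdA
dddAdAAA
dddAddAd
ddddAAdd
dddddddd
dddddddd
dddddddd
gen 28: dddddddd
dddddAAd
dddddAvA
dddAdAAA
dddAddAd
ddddAAdd
dddddddd
dddddddd
dddddddd
gen 29: dddddddd
dddddAAd
ddddd<AA
dddAdAAA
dddAddAd
ddddAAdd
dddddddd
dddddddd
dddddddd
gen 30: dddddddd
dddddAAd
ddddddAA
dddAdvAA
dddAddAd
ddddAAdd
dddddddd
dddddddd
dddddddd
gen 31: dddddddd
dddddAAd
ddddddAA
dddAdd>A
dddAddAd
ddddAAdd
dddddddd
dddddddd
dddddddd
gen 32: dddddddd
dddddAAd
dddddd^A
dddAdddA
dddAddAd
ddddAAdd
dddddddd
dddddddd
dddddddd
gen 33: dddddddd
dddddAAd
ddddd<dA
dddAdddA
dddAddAd
ddddAAdd
dddddddd
dddddddd
dddddddd
gen 34: dddddddd
ddddd^Ad
dddddAdA
dddAdddA
dddAddAd
ddddAAdd
dddddddd
dddddddd
dddddddd
gen 35: dddddddd
dddd<dAd
dddddAdA
dddAdddA
dddAddAd
ddddAAdd
dddddddd
dddddddd
dddddddd
gen 36: dddd^ddd
ddddAdAd
dddddAdA
dddAdddA
dddAddAd
ddddAAdd
dddddddd
dddddddd
dddddddd
gen 37: ddddA>dd
ddddAdAd
dddddAdA
dddAdddA
dddAddAd
ddddAAdd
dddddddd
dddddddd
dddddddd
gen 38: ddddAAdd
ddddAvAd
dddddAdA
dddAdddA
dddAddAd
ddddAAdd
dddddddd
dddddddd
dddddddd
gen 39: ddddAAdd
dddd<AAd
dddddAdA
dddAdddA
dddAddAd
ddddAAdd
dddddddd
dddddddd
dddddddd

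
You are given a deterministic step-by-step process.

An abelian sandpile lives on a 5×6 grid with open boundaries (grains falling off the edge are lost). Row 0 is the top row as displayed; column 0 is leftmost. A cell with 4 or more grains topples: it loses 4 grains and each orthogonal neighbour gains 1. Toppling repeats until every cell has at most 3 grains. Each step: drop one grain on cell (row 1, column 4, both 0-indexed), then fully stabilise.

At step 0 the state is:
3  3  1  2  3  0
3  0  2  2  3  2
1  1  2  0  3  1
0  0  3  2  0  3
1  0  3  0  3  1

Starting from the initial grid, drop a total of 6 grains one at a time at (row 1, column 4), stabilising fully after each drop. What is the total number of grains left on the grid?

51

k=0  3  3  1  2  3  0
3  0  2  2  3  2
1  1  2  0  3  1
0  0  3  2  0  3
1  0  3  0  3  1
k=1  3  3  1  3  0  1
3  0  2  3  2  3
1  1  2  1  0  2
0  0  3  2  1  3
1  0  3  0  3  1
k=2  3  3  1  3  0  1
3  0  2  3  3  3
1  1  2  1  0  2
0  0  3  2  1  3
1  0  3  0  3  1
k=3  3  3  2  0  2  2
3  0  3  1  2  0
1  1  2  2  1  3
0  0  3  2  1  3
1  0  3  0  3  1
k=4  3  3  2  0  2  2
3  0  3  1  3  0
1  1  2  2  1  3
0  0  3  2  1  3
1  0  3  0  3  1
k=5  3  3  2  0  3  2
3  0  3  2  0  1
1  1  2  2  2  3
0  0  3  2  1  3
1  0  3  0  3  1
k=6  3  3  2  0  3  2
3  0  3  2  1  1
1  1  2  2  2  3
0  0  3  2  1  3
1  0  3  0  3  1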